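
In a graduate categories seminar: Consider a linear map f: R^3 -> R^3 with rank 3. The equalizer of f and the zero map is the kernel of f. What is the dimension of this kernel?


The equalizer of f and the zero map is ker(f).
By the rank-nullity theorem: dim(ker(f)) = dim(domain) - rank(f).
dim(ker(f)) = 3 - 3 = 0

0


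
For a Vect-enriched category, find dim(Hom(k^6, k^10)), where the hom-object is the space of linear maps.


In Vect-enriched categories, Hom(k^n, k^m) is the space of m x n matrices.
dim(Hom(k^6, k^10)) = 10 * 6 = 60

60


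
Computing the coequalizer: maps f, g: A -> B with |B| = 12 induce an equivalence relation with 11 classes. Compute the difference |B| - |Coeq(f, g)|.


The coequalizer Coeq(f, g) = B / ~ has one element per equivalence class.
|B| = 12, |Coeq(f, g)| = 11.
|B| - |Coeq(f, g)| = 12 - 11 = 1.

1


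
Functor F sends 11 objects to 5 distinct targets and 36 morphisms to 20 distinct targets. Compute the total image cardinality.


The image of F consists of distinct objects and distinct morphisms.
|Im(F)| on objects = 5
|Im(F)| on morphisms = 20
Total image cardinality = 5 + 20 = 25

25


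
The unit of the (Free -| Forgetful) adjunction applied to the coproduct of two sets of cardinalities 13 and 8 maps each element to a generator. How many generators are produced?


The unit eta_X: X -> U(F(X)) of the Free-Forgetful adjunction
maps each element of X to a generator of F(X). For X = S + T (disjoint
union in Set), |S + T| = |S| + |T|.
Total mappings = 13 + 8 = 21.

21


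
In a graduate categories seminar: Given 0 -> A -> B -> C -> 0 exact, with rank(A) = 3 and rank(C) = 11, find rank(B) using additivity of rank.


For a short exact sequence 0 -> A -> B -> C -> 0,
rank is additive: rank(B) = rank(A) + rank(C).
rank(B) = 3 + 11 = 14

14


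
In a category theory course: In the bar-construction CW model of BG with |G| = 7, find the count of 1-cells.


In the bar-construction CW model of BG, the n-cells are indexed by
n-tuples [g_1|...|g_n] of non-identity elements of G (degenerate
simplices with some g_i = e do not contribute cells), so there are
(|G| - 1)^n n-cells.
For dim = 1 with |G| = 7:
cells = (7 - 1)^1 = 6^1 = 6

6


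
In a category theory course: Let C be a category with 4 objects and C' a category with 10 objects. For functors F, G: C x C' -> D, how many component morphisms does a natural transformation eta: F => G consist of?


A natural transformation eta: F => G assigns one component morphism per
object of the domain category.
The domain is the product category C x C', so
|Ob(C x C')| = |Ob(C)| * |Ob(C')| = 4 * 10 = 40.
Therefore eta has 40 component morphisms.

40


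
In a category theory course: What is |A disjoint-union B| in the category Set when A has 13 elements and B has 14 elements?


In Set, the coproduct A + B is the disjoint union.
|A + B| = |A| + |B| = 13 + 14 = 27

27


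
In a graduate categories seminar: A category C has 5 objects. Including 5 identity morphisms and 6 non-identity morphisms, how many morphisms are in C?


Each object has an identity morphism, giving 5 identities.
Adding the 6 non-identity morphisms:
Total = 5 + 6 = 11

11


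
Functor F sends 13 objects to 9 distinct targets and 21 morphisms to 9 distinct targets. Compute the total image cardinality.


The image of F consists of distinct objects and distinct morphisms.
|Im(F)| on objects = 9
|Im(F)| on morphisms = 9
Total image cardinality = 9 + 9 = 18

18


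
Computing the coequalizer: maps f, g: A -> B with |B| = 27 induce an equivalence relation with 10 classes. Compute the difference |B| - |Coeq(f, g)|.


The coequalizer Coeq(f, g) = B / ~ has one element per equivalence class.
|B| = 27, |Coeq(f, g)| = 10.
|B| - |Coeq(f, g)| = 27 - 10 = 17.

17


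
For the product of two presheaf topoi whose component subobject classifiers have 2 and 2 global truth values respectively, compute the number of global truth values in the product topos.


In a product of presheaf topoi E_1 x E_2, the subobject classifier
is Omega = Omega_1 x Omega_2 (componentwise), so
|Omega(top)| = |Omega_1(top_1)| * |Omega_2(top_2)|.
= 2 * 2 = 4.

4


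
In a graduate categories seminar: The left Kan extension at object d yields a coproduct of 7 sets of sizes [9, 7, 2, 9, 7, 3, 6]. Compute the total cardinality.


Pointwise, the left Kan extension (Lan_F H)(d) is the colimit, indexed
by the comma category (F downarrow d), of H composed with the
projection (F downarrow d) -> C. Here that colimit is given
as a coproduct (disjoint union) of sets, so its cardinality is the
sum of the sizes of the summands.
Coproduct of sets with sizes: 9 + 7 + 2 + 9 + 7 + 3 + 6
= 43

43


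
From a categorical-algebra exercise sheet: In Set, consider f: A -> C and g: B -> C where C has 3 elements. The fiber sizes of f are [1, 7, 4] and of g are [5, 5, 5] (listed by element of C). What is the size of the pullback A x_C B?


The pullback A x_C B consists of pairs (a, b) with f(a) = g(b).
For each element c in C, the fiber product has |f^-1(c)| * |g^-1(c)| elements.
Summing over C: 1 * 5 + 7 * 5 + 4 * 5
= 5 + 35 + 20 = 60

60


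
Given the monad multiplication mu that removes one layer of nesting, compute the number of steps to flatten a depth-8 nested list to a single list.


Each application of mu: T^2 -> T removes one layer of nesting.
Starting at depth 8 (i.e., T^8(X)), we need to reach T(X).
Number of mu applications = 8 - 1 = 7

7


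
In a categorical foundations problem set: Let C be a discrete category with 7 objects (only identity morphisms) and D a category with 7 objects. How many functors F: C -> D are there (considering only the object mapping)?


A functor from a discrete category C to D is determined by
where each object maps. Each of the 7 objects of C can map
to any of the 7 objects of D independently.
Number of functors = 7^7 = 823543

823543


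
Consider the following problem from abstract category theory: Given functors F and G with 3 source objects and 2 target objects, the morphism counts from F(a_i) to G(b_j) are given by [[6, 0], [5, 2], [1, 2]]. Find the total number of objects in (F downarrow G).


Objects of (F downarrow G) are triples (a, b, h: F(a)->G(b)).
The count equals the sum of all entries in the hom-matrix.
sum(row 0) = 6
sum(row 1) = 7
sum(row 2) = 3
Grand total = 16

16


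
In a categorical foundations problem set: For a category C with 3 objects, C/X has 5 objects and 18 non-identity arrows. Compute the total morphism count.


In the slice category C/X, objects are morphisms to X.
Identity morphisms: 5 (one per object of C/X).
Non-identity morphisms: 18.
Total = 5 + 18 = 23

23


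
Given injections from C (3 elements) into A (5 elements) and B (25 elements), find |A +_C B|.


The pushout A +_C B identifies the images of C in A and B.
|A +_C B| = |A| + |B| - |C| (for injections).
= 5 + 25 - 3 = 27

27


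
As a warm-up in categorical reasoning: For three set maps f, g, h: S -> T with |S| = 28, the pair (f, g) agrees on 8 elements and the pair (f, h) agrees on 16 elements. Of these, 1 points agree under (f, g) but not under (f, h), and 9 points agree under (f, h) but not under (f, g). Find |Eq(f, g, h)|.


Eq(f, g, h) is the triple-agreement set: points in S where all three
maps take the same value. Using inclusion-exclusion on the pairwise data:
Pair (f, g) agrees on 8 points; pair (f, h) on 16 points.
Points agreeing under (f, g) but not (f, h) = 1; under (f, h) but not (f, g) = 9.
Triple-agreement = agreement-in-(f, g) minus points that agree under (f, g) but not (f, h):
|Eq(f, g, h)| = 8 - 1 = 7
(cross-check via (f, h): 16 - 9 = 7.)

7


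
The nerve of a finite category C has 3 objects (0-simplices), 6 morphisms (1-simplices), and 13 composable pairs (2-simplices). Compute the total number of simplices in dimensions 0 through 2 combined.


The 2-skeleton of the nerve N(C) consists of simplices in dimensions 0, 1, 2:
  |N(C)_0| = 3 (objects)
  |N(C)_1| = 6 (morphisms)
  |N(C)_2| = 13 (composable pairs)
Total = 3 + 6 + 13 = 22

22


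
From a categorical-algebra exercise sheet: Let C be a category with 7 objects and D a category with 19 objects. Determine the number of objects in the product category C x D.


The product category C x D has objects that are pairs (c, d).
Number of pairs = |Ob(C)| * |Ob(D)| = 7 * 19 = 133

133


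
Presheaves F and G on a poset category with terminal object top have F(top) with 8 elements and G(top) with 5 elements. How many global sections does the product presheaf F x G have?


Global sections of a presheaf on a poset with terminal top satisfy
Gamma(H) ~ H(top). Presheaves admit pointwise products, so
(F x G)(top) = F(top) x G(top) (Cartesian product).
|Gamma(F x G)| = |F(top)| * |G(top)| = 8 * 5 = 40.

40


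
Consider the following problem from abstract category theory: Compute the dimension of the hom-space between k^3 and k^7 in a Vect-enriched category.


In Vect-enriched categories, Hom(k^n, k^m) is the space of m x n matrices.
dim(Hom(k^3, k^7)) = 7 * 3 = 21

21


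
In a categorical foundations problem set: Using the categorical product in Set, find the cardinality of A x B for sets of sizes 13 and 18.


In Set, the product A x B is the Cartesian product.
By the universal property, |A x B| = |A| * |B|.
|A x B| = 13 * 18 = 234

234


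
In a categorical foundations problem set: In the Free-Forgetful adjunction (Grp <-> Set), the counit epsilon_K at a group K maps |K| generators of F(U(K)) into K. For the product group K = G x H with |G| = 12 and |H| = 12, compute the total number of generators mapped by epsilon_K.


The counit epsilon_K: F(U(K)) -> K of the Free-Forgetful adjunction
maps |K| generators of F(U(K)) into K. For K = G x H (the product group),
|G x H| = |G| * |H|.
Total generators mapped = 12 * 12 = 144.

144


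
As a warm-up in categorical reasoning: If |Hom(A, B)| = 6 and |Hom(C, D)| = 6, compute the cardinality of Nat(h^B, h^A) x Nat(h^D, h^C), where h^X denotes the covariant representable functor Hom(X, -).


By the Yoneda lemma, Nat(h^B, h^A) is isomorphic to Hom(A, B),
so |Nat(h^B, h^A)| = |Hom(A, B)| and |Nat(h^D, h^C)| = |Hom(C, D)|.
|Hom(A, B)| = 6, |Hom(C, D)| = 6.
|Nat(h^B, h^A) x Nat(h^D, h^C)| = 6 * 6 = 36

36


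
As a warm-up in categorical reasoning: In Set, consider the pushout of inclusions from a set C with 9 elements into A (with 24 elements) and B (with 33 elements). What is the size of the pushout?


The pushout A +_C B identifies the images of C in A and B.
|A +_C B| = |A| + |B| - |C| (for injections).
= 24 + 33 - 9 = 48

48


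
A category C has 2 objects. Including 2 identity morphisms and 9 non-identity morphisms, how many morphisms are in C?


Each object has an identity morphism, giving 2 identities.
Adding the 9 non-identity morphisms:
Total = 2 + 9 = 11

11


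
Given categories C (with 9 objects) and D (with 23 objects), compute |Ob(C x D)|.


The product category C x D has objects that are pairs (c, d).
Number of pairs = |Ob(C)| * |Ob(D)| = 9 * 23 = 207

207


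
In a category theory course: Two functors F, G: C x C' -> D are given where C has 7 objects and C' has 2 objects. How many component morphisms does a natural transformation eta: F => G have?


A natural transformation eta: F => G assigns one component morphism per
object of the domain category.
The domain is the product category C x C', so
|Ob(C x C')| = |Ob(C)| * |Ob(C')| = 7 * 2 = 14.
Therefore eta has 14 component morphisms.

14


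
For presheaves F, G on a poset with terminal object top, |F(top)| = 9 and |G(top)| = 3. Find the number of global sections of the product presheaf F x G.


Global sections of a presheaf on a poset with terminal top satisfy
Gamma(H) ~ H(top). Presheaves admit pointwise products, so
(F x G)(top) = F(top) x G(top) (Cartesian product).
|Gamma(F x G)| = |F(top)| * |G(top)| = 9 * 3 = 27.

27


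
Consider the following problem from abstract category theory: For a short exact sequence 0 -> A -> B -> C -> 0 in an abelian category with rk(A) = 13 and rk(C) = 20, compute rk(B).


For a short exact sequence 0 -> A -> B -> C -> 0,
rank is additive: rank(B) = rank(A) + rank(C).
rank(B) = 13 + 20 = 33

33


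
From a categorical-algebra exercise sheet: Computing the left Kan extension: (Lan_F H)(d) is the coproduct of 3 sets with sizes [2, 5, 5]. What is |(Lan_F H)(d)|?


Pointwise, the left Kan extension (Lan_F H)(d) is the colimit, indexed
by the comma category (F downarrow d), of H composed with the
projection (F downarrow d) -> C. Here that colimit is given
as a coproduct (disjoint union) of sets, so its cardinality is the
sum of the sizes of the summands.
Coproduct of sets with sizes: 2 + 5 + 5
= 12

12


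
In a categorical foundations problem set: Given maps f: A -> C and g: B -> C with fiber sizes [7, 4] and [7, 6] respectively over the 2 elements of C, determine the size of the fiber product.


The pullback A x_C B consists of pairs (a, b) with f(a) = g(b).
For each element c in C, the fiber product has |f^-1(c)| * |g^-1(c)| elements.
Summing over C: 7 * 7 + 4 * 6
= 49 + 24 = 73

73


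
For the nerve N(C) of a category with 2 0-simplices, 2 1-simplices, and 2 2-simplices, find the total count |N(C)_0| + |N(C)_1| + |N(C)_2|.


The 2-skeleton of the nerve N(C) consists of simplices in dimensions 0, 1, 2:
  |N(C)_0| = 2 (objects)
  |N(C)_1| = 2 (morphisms)
  |N(C)_2| = 2 (composable pairs)
Total = 2 + 2 + 2 = 6

6


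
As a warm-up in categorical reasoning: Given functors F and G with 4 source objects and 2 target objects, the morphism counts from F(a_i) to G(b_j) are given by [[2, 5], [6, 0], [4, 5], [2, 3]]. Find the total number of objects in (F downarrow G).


Objects of (F downarrow G) are triples (a, b, h: F(a)->G(b)).
The count equals the sum of all entries in the hom-matrix.
sum(row 0) = 7
sum(row 1) = 6
sum(row 2) = 9
sum(row 3) = 5
Grand total = 27

27


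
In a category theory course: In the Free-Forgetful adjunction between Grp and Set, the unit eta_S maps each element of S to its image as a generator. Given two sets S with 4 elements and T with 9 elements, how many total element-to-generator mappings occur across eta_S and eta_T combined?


The unit eta_X: X -> U(F(X)) of the Free-Forgetful adjunction
maps each element of X to a generator of F(X). For X = S + T (disjoint
union in Set), |S + T| = |S| + |T|.
Total mappings = 4 + 9 = 13.

13


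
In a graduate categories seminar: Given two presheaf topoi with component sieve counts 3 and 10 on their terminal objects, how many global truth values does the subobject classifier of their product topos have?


In a product of presheaf topoi E_1 x E_2, the subobject classifier
is Omega = Omega_1 x Omega_2 (componentwise), so
|Omega(top)| = |Omega_1(top_1)| * |Omega_2(top_2)|.
= 3 * 10 = 30.

30


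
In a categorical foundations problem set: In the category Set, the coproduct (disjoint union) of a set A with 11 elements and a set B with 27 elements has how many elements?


In Set, the coproduct A + B is the disjoint union.
|A + B| = |A| + |B| = 11 + 27 = 38

38


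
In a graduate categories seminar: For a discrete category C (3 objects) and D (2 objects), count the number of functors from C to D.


A functor from a discrete category C to D is determined by
where each object maps. Each of the 3 objects of C can map
to any of the 2 objects of D independently.
Number of functors = 2^3 = 8

8


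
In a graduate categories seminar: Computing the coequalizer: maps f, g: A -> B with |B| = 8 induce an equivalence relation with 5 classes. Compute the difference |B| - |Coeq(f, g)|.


The coequalizer Coeq(f, g) = B / ~ has one element per equivalence class.
|B| = 8, |Coeq(f, g)| = 5.
|B| - |Coeq(f, g)| = 8 - 5 = 3.

3


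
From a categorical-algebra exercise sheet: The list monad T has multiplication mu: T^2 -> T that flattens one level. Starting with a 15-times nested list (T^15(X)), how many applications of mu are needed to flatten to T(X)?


Each application of mu: T^2 -> T removes one layer of nesting.
Starting at depth 15 (i.e., T^15(X)), we need to reach T(X).
Number of mu applications = 15 - 1 = 14

14


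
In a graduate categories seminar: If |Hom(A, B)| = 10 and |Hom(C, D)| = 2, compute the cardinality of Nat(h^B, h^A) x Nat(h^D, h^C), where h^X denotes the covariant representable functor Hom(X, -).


By the Yoneda lemma, Nat(h^B, h^A) is isomorphic to Hom(A, B),
so |Nat(h^B, h^A)| = |Hom(A, B)| and |Nat(h^D, h^C)| = |Hom(C, D)|.
|Hom(A, B)| = 10, |Hom(C, D)| = 2.
|Nat(h^B, h^A) x Nat(h^D, h^C)| = 10 * 2 = 20

20


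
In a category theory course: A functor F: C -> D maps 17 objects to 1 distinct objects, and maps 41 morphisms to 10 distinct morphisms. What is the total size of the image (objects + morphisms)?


The image of F consists of distinct objects and distinct morphisms.
|Im(F)| on objects = 1
|Im(F)| on morphisms = 10
Total image cardinality = 1 + 10 = 11

11


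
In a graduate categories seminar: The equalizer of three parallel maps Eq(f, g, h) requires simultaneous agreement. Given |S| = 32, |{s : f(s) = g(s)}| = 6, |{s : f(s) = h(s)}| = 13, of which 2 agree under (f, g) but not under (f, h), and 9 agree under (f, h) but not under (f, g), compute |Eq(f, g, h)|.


Eq(f, g, h) is the triple-agreement set: points in S where all three
maps take the same value. Using inclusion-exclusion on the pairwise data:
Pair (f, g) agrees on 6 points; pair (f, h) on 13 points.
Points agreeing under (f, g) but not (f, h) = 2; under (f, h) but not (f, g) = 9.
Triple-agreement = agreement-in-(f, g) minus points that agree under (f, g) but not (f, h):
|Eq(f, g, h)| = 6 - 2 = 4
(cross-check via (f, h): 13 - 9 = 4.)

4


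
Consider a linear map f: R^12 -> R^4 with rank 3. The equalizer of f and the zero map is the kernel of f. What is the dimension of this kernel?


The equalizer of f and the zero map is ker(f).
By the rank-nullity theorem: dim(ker(f)) = dim(domain) - rank(f).
dim(ker(f)) = 12 - 3 = 9

9


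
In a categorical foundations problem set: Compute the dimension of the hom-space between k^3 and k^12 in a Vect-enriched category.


In Vect-enriched categories, Hom(k^n, k^m) is the space of m x n matrices.
dim(Hom(k^3, k^12)) = 12 * 3 = 36

36


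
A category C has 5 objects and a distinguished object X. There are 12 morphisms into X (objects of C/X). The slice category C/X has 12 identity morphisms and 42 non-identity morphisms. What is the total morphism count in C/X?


In the slice category C/X, objects are morphisms to X.
Identity morphisms: 12 (one per object of C/X).
Non-identity morphisms: 42.
Total = 12 + 42 = 54

54


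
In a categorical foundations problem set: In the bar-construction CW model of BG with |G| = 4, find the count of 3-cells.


In the bar-construction CW model of BG, the n-cells are indexed by
n-tuples [g_1|...|g_n] of non-identity elements of G (degenerate
simplices with some g_i = e do not contribute cells), so there are
(|G| - 1)^n n-cells.
For dim = 3 with |G| = 4:
cells = (4 - 1)^3 = 3^3 = 27

27


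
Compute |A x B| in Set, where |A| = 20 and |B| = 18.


In Set, the product A x B is the Cartesian product.
By the universal property, |A x B| = |A| * |B|.
|A x B| = 20 * 18 = 360

360


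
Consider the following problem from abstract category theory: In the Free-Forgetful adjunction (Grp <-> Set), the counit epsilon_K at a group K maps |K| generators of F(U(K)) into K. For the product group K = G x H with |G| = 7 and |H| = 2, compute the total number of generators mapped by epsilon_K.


The counit epsilon_K: F(U(K)) -> K of the Free-Forgetful adjunction
maps |K| generators of F(U(K)) into K. For K = G x H (the product group),
|G x H| = |G| * |H|.
Total generators mapped = 7 * 2 = 14.

14


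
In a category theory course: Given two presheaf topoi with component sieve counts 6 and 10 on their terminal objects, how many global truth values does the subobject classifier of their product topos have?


In a product of presheaf topoi E_1 x E_2, the subobject classifier
is Omega = Omega_1 x Omega_2 (componentwise), so
|Omega(top)| = |Omega_1(top_1)| * |Omega_2(top_2)|.
= 6 * 10 = 60.

60


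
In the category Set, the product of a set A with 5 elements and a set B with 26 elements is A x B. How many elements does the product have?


In Set, the product A x B is the Cartesian product.
By the universal property, |A x B| = |A| * |B|.
|A x B| = 5 * 26 = 130

130


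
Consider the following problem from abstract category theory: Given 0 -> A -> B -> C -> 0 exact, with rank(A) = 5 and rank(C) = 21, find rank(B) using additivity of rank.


For a short exact sequence 0 -> A -> B -> C -> 0,
rank is additive: rank(B) = rank(A) + rank(C).
rank(B) = 5 + 21 = 26

26


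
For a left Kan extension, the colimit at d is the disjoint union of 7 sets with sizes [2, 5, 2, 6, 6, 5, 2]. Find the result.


Pointwise, the left Kan extension (Lan_F H)(d) is the colimit, indexed
by the comma category (F downarrow d), of H composed with the
projection (F downarrow d) -> C. Here that colimit is given
as a coproduct (disjoint union) of sets, so its cardinality is the
sum of the sizes of the summands.
Coproduct of sets with sizes: 2 + 5 + 2 + 6 + 6 + 5 + 2
= 28

28


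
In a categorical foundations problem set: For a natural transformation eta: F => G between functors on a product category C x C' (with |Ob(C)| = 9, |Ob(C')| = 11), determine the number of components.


A natural transformation eta: F => G assigns one component morphism per
object of the domain category.
The domain is the product category C x C', so
|Ob(C x C')| = |Ob(C)| * |Ob(C')| = 9 * 11 = 99.
Therefore eta has 99 component morphisms.

99


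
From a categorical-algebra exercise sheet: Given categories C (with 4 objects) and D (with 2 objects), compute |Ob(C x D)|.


The product category C x D has objects that are pairs (c, d).
Number of pairs = |Ob(C)| * |Ob(D)| = 4 * 2 = 8

8


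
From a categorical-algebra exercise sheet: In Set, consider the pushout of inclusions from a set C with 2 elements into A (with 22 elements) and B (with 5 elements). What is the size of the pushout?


The pushout A +_C B identifies the images of C in A and B.
|A +_C B| = |A| + |B| - |C| (for injections).
= 22 + 5 - 2 = 25

25


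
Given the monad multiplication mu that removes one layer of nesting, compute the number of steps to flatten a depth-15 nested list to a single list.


Each application of mu: T^2 -> T removes one layer of nesting.
Starting at depth 15 (i.e., T^15(X)), we need to reach T(X).
Number of mu applications = 15 - 1 = 14

14


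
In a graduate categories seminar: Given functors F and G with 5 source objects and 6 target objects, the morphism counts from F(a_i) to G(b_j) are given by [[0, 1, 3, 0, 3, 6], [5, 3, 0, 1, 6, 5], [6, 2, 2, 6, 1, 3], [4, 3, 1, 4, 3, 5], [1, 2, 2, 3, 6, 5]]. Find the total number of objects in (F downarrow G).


Objects of (F downarrow G) are triples (a, b, h: F(a)->G(b)).
The count equals the sum of all entries in the hom-matrix.
sum(row 0) = 13
sum(row 1) = 20
sum(row 2) = 20
sum(row 3) = 20
sum(row 4) = 19
Grand total = 92

92


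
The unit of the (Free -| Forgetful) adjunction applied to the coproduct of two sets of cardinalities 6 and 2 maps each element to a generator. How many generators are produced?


The unit eta_X: X -> U(F(X)) of the Free-Forgetful adjunction
maps each element of X to a generator of F(X). For X = S + T (disjoint
union in Set), |S + T| = |S| + |T|.
Total mappings = 6 + 2 = 8.

8


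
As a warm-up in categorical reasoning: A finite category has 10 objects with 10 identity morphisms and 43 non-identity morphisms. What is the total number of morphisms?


Each object has an identity morphism, giving 10 identities.
Adding the 43 non-identity morphisms:
Total = 10 + 43 = 53

53


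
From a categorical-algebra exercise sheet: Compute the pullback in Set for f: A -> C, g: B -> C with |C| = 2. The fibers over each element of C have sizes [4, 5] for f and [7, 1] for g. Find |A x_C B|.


The pullback A x_C B consists of pairs (a, b) with f(a) = g(b).
For each element c in C, the fiber product has |f^-1(c)| * |g^-1(c)| elements.
Summing over C: 4 * 7 + 5 * 1
= 28 + 5 = 33

33


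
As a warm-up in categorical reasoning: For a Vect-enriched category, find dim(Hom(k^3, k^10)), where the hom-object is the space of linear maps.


In Vect-enriched categories, Hom(k^n, k^m) is the space of m x n matrices.
dim(Hom(k^3, k^10)) = 10 * 3 = 30

30


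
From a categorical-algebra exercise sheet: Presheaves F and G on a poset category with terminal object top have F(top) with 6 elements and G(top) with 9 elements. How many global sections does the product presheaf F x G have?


Global sections of a presheaf on a poset with terminal top satisfy
Gamma(H) ~ H(top). Presheaves admit pointwise products, so
(F x G)(top) = F(top) x G(top) (Cartesian product).
|Gamma(F x G)| = |F(top)| * |G(top)| = 6 * 9 = 54.

54


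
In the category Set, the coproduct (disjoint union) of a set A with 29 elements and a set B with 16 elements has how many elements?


In Set, the coproduct A + B is the disjoint union.
|A + B| = |A| + |B| = 29 + 16 = 45

45


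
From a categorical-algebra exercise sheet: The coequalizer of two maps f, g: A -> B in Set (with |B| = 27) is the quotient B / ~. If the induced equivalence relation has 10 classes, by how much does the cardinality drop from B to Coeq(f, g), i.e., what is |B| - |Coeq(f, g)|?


The coequalizer Coeq(f, g) = B / ~ has one element per equivalence class.
|B| = 27, |Coeq(f, g)| = 10.
|B| - |Coeq(f, g)| = 27 - 10 = 17.

17


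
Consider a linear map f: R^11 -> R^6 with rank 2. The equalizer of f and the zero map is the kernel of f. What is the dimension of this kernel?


The equalizer of f and the zero map is ker(f).
By the rank-nullity theorem: dim(ker(f)) = dim(domain) - rank(f).
dim(ker(f)) = 11 - 2 = 9

9


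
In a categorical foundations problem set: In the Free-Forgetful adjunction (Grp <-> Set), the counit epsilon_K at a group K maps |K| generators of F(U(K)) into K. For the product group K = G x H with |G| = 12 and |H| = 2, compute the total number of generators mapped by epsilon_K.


The counit epsilon_K: F(U(K)) -> K of the Free-Forgetful adjunction
maps |K| generators of F(U(K)) into K. For K = G x H (the product group),
|G x H| = |G| * |H|.
Total generators mapped = 12 * 2 = 24.

24


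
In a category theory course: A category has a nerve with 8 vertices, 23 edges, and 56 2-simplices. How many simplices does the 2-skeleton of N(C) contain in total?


The 2-skeleton of the nerve N(C) consists of simplices in dimensions 0, 1, 2:
  |N(C)_0| = 8 (objects)
  |N(C)_1| = 23 (morphisms)
  |N(C)_2| = 56 (composable pairs)
Total = 8 + 23 + 56 = 87

87


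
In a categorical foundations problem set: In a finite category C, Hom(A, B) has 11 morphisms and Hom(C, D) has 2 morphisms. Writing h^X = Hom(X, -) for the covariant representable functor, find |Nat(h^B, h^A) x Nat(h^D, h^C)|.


By the Yoneda lemma, Nat(h^B, h^A) is isomorphic to Hom(A, B),
so |Nat(h^B, h^A)| = |Hom(A, B)| and |Nat(h^D, h^C)| = |Hom(C, D)|.
|Hom(A, B)| = 11, |Hom(C, D)| = 2.
|Nat(h^B, h^A) x Nat(h^D, h^C)| = 11 * 2 = 22

22


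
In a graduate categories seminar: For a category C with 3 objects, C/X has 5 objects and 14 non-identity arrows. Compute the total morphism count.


In the slice category C/X, objects are morphisms to X.
Identity morphisms: 5 (one per object of C/X).
Non-identity morphisms: 14.
Total = 5 + 14 = 19

19


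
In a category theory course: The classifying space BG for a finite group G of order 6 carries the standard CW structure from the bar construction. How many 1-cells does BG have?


In the bar-construction CW model of BG, the n-cells are indexed by
n-tuples [g_1|...|g_n] of non-identity elements of G (degenerate
simplices with some g_i = e do not contribute cells), so there are
(|G| - 1)^n n-cells.
For dim = 1 with |G| = 6:
cells = (6 - 1)^1 = 5^1 = 5

5


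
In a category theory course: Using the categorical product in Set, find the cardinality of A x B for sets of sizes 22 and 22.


In Set, the product A x B is the Cartesian product.
By the universal property, |A x B| = |A| * |B|.
|A x B| = 22 * 22 = 484

484


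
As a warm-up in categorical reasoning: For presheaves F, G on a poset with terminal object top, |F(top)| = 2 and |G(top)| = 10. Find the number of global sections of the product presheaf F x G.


Global sections of a presheaf on a poset with terminal top satisfy
Gamma(H) ~ H(top). Presheaves admit pointwise products, so
(F x G)(top) = F(top) x G(top) (Cartesian product).
|Gamma(F x G)| = |F(top)| * |G(top)| = 2 * 10 = 20.

20


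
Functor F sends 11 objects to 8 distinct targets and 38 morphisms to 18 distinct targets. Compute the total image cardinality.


The image of F consists of distinct objects and distinct morphisms.
|Im(F)| on objects = 8
|Im(F)| on morphisms = 18
Total image cardinality = 8 + 18 = 26

26


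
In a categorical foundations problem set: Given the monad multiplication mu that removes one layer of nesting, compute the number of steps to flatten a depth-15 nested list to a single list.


Each application of mu: T^2 -> T removes one layer of nesting.
Starting at depth 15 (i.e., T^15(X)), we need to reach T(X).
Number of mu applications = 15 - 1 = 14

14


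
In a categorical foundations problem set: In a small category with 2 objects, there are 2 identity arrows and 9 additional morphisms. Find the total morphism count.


Each object has an identity morphism, giving 2 identities.
Adding the 9 non-identity morphisms:
Total = 2 + 9 = 11

11


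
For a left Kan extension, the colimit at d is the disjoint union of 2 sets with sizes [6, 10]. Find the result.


Pointwise, the left Kan extension (Lan_F H)(d) is the colimit, indexed
by the comma category (F downarrow d), of H composed with the
projection (F downarrow d) -> C. Here that colimit is given
as a coproduct (disjoint union) of sets, so its cardinality is the
sum of the sizes of the summands.
Coproduct of sets with sizes: 6 + 10
= 16

16


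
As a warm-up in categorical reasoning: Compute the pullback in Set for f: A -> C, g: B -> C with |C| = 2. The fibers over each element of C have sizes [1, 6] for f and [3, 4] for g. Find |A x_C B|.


The pullback A x_C B consists of pairs (a, b) with f(a) = g(b).
For each element c in C, the fiber product has |f^-1(c)| * |g^-1(c)| elements.
Summing over C: 1 * 3 + 6 * 4
= 3 + 24 = 27

27


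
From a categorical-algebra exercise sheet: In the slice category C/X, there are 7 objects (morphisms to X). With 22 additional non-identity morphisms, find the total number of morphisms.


In the slice category C/X, objects are morphisms to X.
Identity morphisms: 7 (one per object of C/X).
Non-identity morphisms: 22.
Total = 7 + 22 = 29

29


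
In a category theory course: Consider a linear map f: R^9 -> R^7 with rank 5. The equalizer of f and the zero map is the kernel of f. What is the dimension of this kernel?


The equalizer of f and the zero map is ker(f).
By the rank-nullity theorem: dim(ker(f)) = dim(domain) - rank(f).
dim(ker(f)) = 9 - 5 = 4

4


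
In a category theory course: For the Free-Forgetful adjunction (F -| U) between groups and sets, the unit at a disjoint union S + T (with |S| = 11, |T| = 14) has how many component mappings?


The unit eta_X: X -> U(F(X)) of the Free-Forgetful adjunction
maps each element of X to a generator of F(X). For X = S + T (disjoint
union in Set), |S + T| = |S| + |T|.
Total mappings = 11 + 14 = 25.

25


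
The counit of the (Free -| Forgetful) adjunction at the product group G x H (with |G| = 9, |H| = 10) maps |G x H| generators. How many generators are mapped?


The counit epsilon_K: F(U(K)) -> K of the Free-Forgetful adjunction
maps |K| generators of F(U(K)) into K. For K = G x H (the product group),
|G x H| = |G| * |H|.
Total generators mapped = 9 * 10 = 90.

90


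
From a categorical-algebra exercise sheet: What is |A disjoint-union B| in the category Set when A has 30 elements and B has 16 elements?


In Set, the coproduct A + B is the disjoint union.
|A + B| = |A| + |B| = 30 + 16 = 46

46


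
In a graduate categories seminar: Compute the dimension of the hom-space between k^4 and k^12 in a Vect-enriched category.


In Vect-enriched categories, Hom(k^n, k^m) is the space of m x n matrices.
dim(Hom(k^4, k^12)) = 12 * 4 = 48

48


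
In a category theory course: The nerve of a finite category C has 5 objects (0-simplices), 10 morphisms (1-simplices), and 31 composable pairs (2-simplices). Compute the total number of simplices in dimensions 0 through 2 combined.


The 2-skeleton of the nerve N(C) consists of simplices in dimensions 0, 1, 2:
  |N(C)_0| = 5 (objects)
  |N(C)_1| = 10 (morphisms)
  |N(C)_2| = 31 (composable pairs)
Total = 5 + 10 + 31 = 46

46


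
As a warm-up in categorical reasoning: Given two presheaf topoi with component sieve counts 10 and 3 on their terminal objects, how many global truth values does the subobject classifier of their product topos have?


In a product of presheaf topoi E_1 x E_2, the subobject classifier
is Omega = Omega_1 x Omega_2 (componentwise), so
|Omega(top)| = |Omega_1(top_1)| * |Omega_2(top_2)|.
= 10 * 3 = 30.

30


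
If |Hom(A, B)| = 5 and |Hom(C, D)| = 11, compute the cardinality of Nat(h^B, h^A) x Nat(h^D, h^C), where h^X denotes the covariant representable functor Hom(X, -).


By the Yoneda lemma, Nat(h^B, h^A) is isomorphic to Hom(A, B),
so |Nat(h^B, h^A)| = |Hom(A, B)| and |Nat(h^D, h^C)| = |Hom(C, D)|.
|Hom(A, B)| = 5, |Hom(C, D)| = 11.
|Nat(h^B, h^A) x Nat(h^D, h^C)| = 5 * 11 = 55

55


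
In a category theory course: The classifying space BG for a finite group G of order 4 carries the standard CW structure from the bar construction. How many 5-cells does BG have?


In the bar-construction CW model of BG, the n-cells are indexed by
n-tuples [g_1|...|g_n] of non-identity elements of G (degenerate
simplices with some g_i = e do not contribute cells), so there are
(|G| - 1)^n n-cells.
For dim = 5 with |G| = 4:
cells = (4 - 1)^5 = 3^5 = 243

243


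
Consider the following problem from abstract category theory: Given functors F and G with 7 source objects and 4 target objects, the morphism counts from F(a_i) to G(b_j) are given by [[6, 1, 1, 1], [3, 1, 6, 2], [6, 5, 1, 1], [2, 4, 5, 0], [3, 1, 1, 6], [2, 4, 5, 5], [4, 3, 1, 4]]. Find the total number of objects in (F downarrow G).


Objects of (F downarrow G) are triples (a, b, h: F(a)->G(b)).
The count equals the sum of all entries in the hom-matrix.
sum(row 0) = 9
sum(row 1) = 12
sum(row 2) = 13
sum(row 3) = 11
sum(row 4) = 11
sum(row 5) = 16
sum(row 6) = 12
Grand total = 84

84


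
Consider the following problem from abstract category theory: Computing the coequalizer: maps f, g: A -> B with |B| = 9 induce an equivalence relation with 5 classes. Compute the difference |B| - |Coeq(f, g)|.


The coequalizer Coeq(f, g) = B / ~ has one element per equivalence class.
|B| = 9, |Coeq(f, g)| = 5.
|B| - |Coeq(f, g)| = 9 - 5 = 4.

4


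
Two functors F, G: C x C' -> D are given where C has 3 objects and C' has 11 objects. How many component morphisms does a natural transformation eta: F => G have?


A natural transformation eta: F => G assigns one component morphism per
object of the domain category.
The domain is the product category C x C', so
|Ob(C x C')| = |Ob(C)| * |Ob(C')| = 3 * 11 = 33.
Therefore eta has 33 component morphisms.

33


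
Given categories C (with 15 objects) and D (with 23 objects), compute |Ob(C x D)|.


The product category C x D has objects that are pairs (c, d).
Number of pairs = |Ob(C)| * |Ob(D)| = 15 * 23 = 345

345


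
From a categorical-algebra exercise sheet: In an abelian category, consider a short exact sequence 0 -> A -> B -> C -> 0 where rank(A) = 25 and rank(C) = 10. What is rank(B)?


For a short exact sequence 0 -> A -> B -> C -> 0,
rank is additive: rank(B) = rank(A) + rank(C).
rank(B) = 25 + 10 = 35

35


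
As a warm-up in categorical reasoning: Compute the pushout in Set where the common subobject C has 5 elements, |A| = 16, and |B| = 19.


The pushout A +_C B identifies the images of C in A and B.
|A +_C B| = |A| + |B| - |C| (for injections).
= 16 + 19 - 5 = 30

30


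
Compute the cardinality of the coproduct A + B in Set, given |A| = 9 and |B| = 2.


In Set, the coproduct A + B is the disjoint union.
|A + B| = |A| + |B| = 9 + 2 = 11

11


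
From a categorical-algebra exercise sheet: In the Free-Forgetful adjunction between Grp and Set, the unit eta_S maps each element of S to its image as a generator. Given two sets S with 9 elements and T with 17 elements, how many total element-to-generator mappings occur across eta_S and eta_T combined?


The unit eta_X: X -> U(F(X)) of the Free-Forgetful adjunction
maps each element of X to a generator of F(X). For X = S + T (disjoint
union in Set), |S + T| = |S| + |T|.
Total mappings = 9 + 17 = 26.

26


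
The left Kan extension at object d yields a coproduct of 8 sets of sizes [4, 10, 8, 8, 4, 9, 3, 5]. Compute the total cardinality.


Pointwise, the left Kan extension (Lan_F H)(d) is the colimit, indexed
by the comma category (F downarrow d), of H composed with the
projection (F downarrow d) -> C. Here that colimit is given
as a coproduct (disjoint union) of sets, so its cardinality is the
sum of the sizes of the summands.
Coproduct of sets with sizes: 4 + 10 + 8 + 8 + 4 + 9 + 3 + 5
= 51

51


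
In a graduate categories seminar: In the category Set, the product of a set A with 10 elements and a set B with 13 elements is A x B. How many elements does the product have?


In Set, the product A x B is the Cartesian product.
By the universal property, |A x B| = |A| * |B|.
|A x B| = 10 * 13 = 130

130


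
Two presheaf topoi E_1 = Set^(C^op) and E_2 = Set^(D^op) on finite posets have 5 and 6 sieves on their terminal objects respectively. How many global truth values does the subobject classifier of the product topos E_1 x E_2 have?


In a product of presheaf topoi E_1 x E_2, the subobject classifier
is Omega = Omega_1 x Omega_2 (componentwise), so
|Omega(top)| = |Omega_1(top_1)| * |Omega_2(top_2)|.
= 5 * 6 = 30.

30


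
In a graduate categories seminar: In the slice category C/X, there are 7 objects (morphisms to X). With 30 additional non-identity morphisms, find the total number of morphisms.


In the slice category C/X, objects are morphisms to X.
Identity morphisms: 7 (one per object of C/X).
Non-identity morphisms: 30.
Total = 7 + 30 = 37

37


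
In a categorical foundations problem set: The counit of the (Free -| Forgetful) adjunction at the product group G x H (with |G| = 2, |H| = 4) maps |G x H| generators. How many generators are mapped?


The counit epsilon_K: F(U(K)) -> K of the Free-Forgetful adjunction
maps |K| generators of F(U(K)) into K. For K = G x H (the product group),
|G x H| = |G| * |H|.
Total generators mapped = 2 * 4 = 8.

8


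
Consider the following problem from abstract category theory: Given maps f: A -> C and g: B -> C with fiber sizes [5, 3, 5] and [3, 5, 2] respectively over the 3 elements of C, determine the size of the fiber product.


The pullback A x_C B consists of pairs (a, b) with f(a) = g(b).
For each element c in C, the fiber product has |f^-1(c)| * |g^-1(c)| elements.
Summing over C: 5 * 3 + 3 * 5 + 5 * 2
= 15 + 15 + 10 = 40

40


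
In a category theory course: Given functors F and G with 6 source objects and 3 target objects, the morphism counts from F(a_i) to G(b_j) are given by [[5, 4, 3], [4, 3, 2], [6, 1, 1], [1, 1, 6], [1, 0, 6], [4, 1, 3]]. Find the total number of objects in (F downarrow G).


Objects of (F downarrow G) are triples (a, b, h: F(a)->G(b)).
The count equals the sum of all entries in the hom-matrix.
sum(row 0) = 12
sum(row 1) = 9
sum(row 2) = 8
sum(row 3) = 8
sum(row 4) = 7
sum(row 5) = 8
Grand total = 52

52
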